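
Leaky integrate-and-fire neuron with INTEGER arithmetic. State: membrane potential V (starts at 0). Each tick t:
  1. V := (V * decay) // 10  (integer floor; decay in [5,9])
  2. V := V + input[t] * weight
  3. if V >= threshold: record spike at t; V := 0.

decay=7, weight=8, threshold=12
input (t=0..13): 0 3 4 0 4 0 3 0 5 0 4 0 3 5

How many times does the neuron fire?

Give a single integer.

Answer: 8

Derivation:
t=0: input=0 -> V=0
t=1: input=3 -> V=0 FIRE
t=2: input=4 -> V=0 FIRE
t=3: input=0 -> V=0
t=4: input=4 -> V=0 FIRE
t=5: input=0 -> V=0
t=6: input=3 -> V=0 FIRE
t=7: input=0 -> V=0
t=8: input=5 -> V=0 FIRE
t=9: input=0 -> V=0
t=10: input=4 -> V=0 FIRE
t=11: input=0 -> V=0
t=12: input=3 -> V=0 FIRE
t=13: input=5 -> V=0 FIRE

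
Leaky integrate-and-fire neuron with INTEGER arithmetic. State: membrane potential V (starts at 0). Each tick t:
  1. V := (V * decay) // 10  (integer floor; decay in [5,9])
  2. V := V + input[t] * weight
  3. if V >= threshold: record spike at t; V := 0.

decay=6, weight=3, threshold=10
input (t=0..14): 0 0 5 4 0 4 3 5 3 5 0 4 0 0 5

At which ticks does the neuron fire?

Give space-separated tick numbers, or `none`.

Answer: 2 3 5 7 9 11 14

Derivation:
t=0: input=0 -> V=0
t=1: input=0 -> V=0
t=2: input=5 -> V=0 FIRE
t=3: input=4 -> V=0 FIRE
t=4: input=0 -> V=0
t=5: input=4 -> V=0 FIRE
t=6: input=3 -> V=9
t=7: input=5 -> V=0 FIRE
t=8: input=3 -> V=9
t=9: input=5 -> V=0 FIRE
t=10: input=0 -> V=0
t=11: input=4 -> V=0 FIRE
t=12: input=0 -> V=0
t=13: input=0 -> V=0
t=14: input=5 -> V=0 FIRE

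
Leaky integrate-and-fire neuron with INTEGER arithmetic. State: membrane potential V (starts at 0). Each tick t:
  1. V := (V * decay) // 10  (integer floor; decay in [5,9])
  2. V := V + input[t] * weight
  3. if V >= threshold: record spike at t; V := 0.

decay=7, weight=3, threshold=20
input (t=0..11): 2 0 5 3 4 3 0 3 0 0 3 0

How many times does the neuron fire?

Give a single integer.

Answer: 1

Derivation:
t=0: input=2 -> V=6
t=1: input=0 -> V=4
t=2: input=5 -> V=17
t=3: input=3 -> V=0 FIRE
t=4: input=4 -> V=12
t=5: input=3 -> V=17
t=6: input=0 -> V=11
t=7: input=3 -> V=16
t=8: input=0 -> V=11
t=9: input=0 -> V=7
t=10: input=3 -> V=13
t=11: input=0 -> V=9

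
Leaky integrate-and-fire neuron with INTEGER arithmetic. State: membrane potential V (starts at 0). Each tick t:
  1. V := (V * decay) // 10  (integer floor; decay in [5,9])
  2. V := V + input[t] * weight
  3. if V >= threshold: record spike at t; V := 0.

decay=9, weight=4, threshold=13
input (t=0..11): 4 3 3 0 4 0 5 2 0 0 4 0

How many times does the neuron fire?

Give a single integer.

t=0: input=4 -> V=0 FIRE
t=1: input=3 -> V=12
t=2: input=3 -> V=0 FIRE
t=3: input=0 -> V=0
t=4: input=4 -> V=0 FIRE
t=5: input=0 -> V=0
t=6: input=5 -> V=0 FIRE
t=7: input=2 -> V=8
t=8: input=0 -> V=7
t=9: input=0 -> V=6
t=10: input=4 -> V=0 FIRE
t=11: input=0 -> V=0

Answer: 5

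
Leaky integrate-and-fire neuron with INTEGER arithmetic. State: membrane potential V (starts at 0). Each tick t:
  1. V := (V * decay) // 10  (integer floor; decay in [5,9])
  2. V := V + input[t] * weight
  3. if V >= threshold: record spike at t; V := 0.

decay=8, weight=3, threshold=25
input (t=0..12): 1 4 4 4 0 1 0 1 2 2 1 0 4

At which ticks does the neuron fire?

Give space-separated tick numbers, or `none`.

t=0: input=1 -> V=3
t=1: input=4 -> V=14
t=2: input=4 -> V=23
t=3: input=4 -> V=0 FIRE
t=4: input=0 -> V=0
t=5: input=1 -> V=3
t=6: input=0 -> V=2
t=7: input=1 -> V=4
t=8: input=2 -> V=9
t=9: input=2 -> V=13
t=10: input=1 -> V=13
t=11: input=0 -> V=10
t=12: input=4 -> V=20

Answer: 3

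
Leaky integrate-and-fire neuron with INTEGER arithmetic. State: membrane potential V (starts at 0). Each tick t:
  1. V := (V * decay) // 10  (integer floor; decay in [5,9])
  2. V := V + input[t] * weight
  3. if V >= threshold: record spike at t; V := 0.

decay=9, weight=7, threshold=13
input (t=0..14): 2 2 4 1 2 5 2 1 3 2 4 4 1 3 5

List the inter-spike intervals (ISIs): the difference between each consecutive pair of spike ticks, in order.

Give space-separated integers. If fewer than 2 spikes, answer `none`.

t=0: input=2 -> V=0 FIRE
t=1: input=2 -> V=0 FIRE
t=2: input=4 -> V=0 FIRE
t=3: input=1 -> V=7
t=4: input=2 -> V=0 FIRE
t=5: input=5 -> V=0 FIRE
t=6: input=2 -> V=0 FIRE
t=7: input=1 -> V=7
t=8: input=3 -> V=0 FIRE
t=9: input=2 -> V=0 FIRE
t=10: input=4 -> V=0 FIRE
t=11: input=4 -> V=0 FIRE
t=12: input=1 -> V=7
t=13: input=3 -> V=0 FIRE
t=14: input=5 -> V=0 FIRE

Answer: 1 1 2 1 1 2 1 1 1 2 1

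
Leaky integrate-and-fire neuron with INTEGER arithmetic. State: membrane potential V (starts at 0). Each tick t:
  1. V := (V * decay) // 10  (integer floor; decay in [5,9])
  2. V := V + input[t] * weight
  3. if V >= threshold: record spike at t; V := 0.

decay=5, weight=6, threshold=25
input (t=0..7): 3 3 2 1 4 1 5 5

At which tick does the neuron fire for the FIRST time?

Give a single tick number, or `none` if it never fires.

Answer: 1

Derivation:
t=0: input=3 -> V=18
t=1: input=3 -> V=0 FIRE
t=2: input=2 -> V=12
t=3: input=1 -> V=12
t=4: input=4 -> V=0 FIRE
t=5: input=1 -> V=6
t=6: input=5 -> V=0 FIRE
t=7: input=5 -> V=0 FIRE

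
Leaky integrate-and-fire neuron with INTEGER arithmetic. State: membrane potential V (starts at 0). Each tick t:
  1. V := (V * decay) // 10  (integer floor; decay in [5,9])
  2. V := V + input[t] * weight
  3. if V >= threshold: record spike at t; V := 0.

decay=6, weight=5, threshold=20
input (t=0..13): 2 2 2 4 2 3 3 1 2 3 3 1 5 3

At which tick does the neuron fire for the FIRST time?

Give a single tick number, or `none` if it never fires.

Answer: 3

Derivation:
t=0: input=2 -> V=10
t=1: input=2 -> V=16
t=2: input=2 -> V=19
t=3: input=4 -> V=0 FIRE
t=4: input=2 -> V=10
t=5: input=3 -> V=0 FIRE
t=6: input=3 -> V=15
t=7: input=1 -> V=14
t=8: input=2 -> V=18
t=9: input=3 -> V=0 FIRE
t=10: input=3 -> V=15
t=11: input=1 -> V=14
t=12: input=5 -> V=0 FIRE
t=13: input=3 -> V=15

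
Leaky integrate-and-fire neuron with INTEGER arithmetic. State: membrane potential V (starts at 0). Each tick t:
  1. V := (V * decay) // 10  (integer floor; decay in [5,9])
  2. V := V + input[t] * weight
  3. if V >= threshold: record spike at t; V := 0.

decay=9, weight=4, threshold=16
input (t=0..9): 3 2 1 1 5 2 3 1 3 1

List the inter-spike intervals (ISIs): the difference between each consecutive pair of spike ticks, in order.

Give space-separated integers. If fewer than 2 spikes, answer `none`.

t=0: input=3 -> V=12
t=1: input=2 -> V=0 FIRE
t=2: input=1 -> V=4
t=3: input=1 -> V=7
t=4: input=5 -> V=0 FIRE
t=5: input=2 -> V=8
t=6: input=3 -> V=0 FIRE
t=7: input=1 -> V=4
t=8: input=3 -> V=15
t=9: input=1 -> V=0 FIRE

Answer: 3 2 3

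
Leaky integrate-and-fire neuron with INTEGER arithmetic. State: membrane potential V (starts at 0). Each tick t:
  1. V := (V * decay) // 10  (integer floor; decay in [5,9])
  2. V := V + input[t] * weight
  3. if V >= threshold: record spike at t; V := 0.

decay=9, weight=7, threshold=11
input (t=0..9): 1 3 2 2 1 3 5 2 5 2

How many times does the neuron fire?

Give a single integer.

Answer: 8

Derivation:
t=0: input=1 -> V=7
t=1: input=3 -> V=0 FIRE
t=2: input=2 -> V=0 FIRE
t=3: input=2 -> V=0 FIRE
t=4: input=1 -> V=7
t=5: input=3 -> V=0 FIRE
t=6: input=5 -> V=0 FIRE
t=7: input=2 -> V=0 FIRE
t=8: input=5 -> V=0 FIRE
t=9: input=2 -> V=0 FIRE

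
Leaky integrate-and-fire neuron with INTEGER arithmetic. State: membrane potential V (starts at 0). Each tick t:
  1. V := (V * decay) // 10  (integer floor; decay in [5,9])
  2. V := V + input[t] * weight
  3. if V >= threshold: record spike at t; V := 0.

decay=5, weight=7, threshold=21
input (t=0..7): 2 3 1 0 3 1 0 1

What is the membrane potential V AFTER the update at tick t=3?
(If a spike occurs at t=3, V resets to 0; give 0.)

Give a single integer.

t=0: input=2 -> V=14
t=1: input=3 -> V=0 FIRE
t=2: input=1 -> V=7
t=3: input=0 -> V=3
t=4: input=3 -> V=0 FIRE
t=5: input=1 -> V=7
t=6: input=0 -> V=3
t=7: input=1 -> V=8

Answer: 3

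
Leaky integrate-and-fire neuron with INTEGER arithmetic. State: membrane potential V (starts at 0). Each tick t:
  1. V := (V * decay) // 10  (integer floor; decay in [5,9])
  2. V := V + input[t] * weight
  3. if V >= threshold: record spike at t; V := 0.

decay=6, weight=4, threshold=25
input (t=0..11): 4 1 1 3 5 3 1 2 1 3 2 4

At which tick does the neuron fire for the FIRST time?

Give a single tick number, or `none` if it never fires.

Answer: 4

Derivation:
t=0: input=4 -> V=16
t=1: input=1 -> V=13
t=2: input=1 -> V=11
t=3: input=3 -> V=18
t=4: input=5 -> V=0 FIRE
t=5: input=3 -> V=12
t=6: input=1 -> V=11
t=7: input=2 -> V=14
t=8: input=1 -> V=12
t=9: input=3 -> V=19
t=10: input=2 -> V=19
t=11: input=4 -> V=0 FIRE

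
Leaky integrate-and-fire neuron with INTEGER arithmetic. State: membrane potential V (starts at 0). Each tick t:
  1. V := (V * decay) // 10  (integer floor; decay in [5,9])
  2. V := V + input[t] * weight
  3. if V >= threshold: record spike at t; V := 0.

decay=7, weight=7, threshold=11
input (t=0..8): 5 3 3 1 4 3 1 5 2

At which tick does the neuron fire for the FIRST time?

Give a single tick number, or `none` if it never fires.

t=0: input=5 -> V=0 FIRE
t=1: input=3 -> V=0 FIRE
t=2: input=3 -> V=0 FIRE
t=3: input=1 -> V=7
t=4: input=4 -> V=0 FIRE
t=5: input=3 -> V=0 FIRE
t=6: input=1 -> V=7
t=7: input=5 -> V=0 FIRE
t=8: input=2 -> V=0 FIRE

Answer: 0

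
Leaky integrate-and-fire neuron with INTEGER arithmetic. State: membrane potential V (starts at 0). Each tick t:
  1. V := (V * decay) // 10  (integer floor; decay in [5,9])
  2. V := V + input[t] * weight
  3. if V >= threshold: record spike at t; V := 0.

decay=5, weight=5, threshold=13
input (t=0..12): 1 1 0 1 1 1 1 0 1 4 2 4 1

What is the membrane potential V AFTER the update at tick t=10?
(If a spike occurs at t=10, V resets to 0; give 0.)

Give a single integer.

t=0: input=1 -> V=5
t=1: input=1 -> V=7
t=2: input=0 -> V=3
t=3: input=1 -> V=6
t=4: input=1 -> V=8
t=5: input=1 -> V=9
t=6: input=1 -> V=9
t=7: input=0 -> V=4
t=8: input=1 -> V=7
t=9: input=4 -> V=0 FIRE
t=10: input=2 -> V=10
t=11: input=4 -> V=0 FIRE
t=12: input=1 -> V=5

Answer: 10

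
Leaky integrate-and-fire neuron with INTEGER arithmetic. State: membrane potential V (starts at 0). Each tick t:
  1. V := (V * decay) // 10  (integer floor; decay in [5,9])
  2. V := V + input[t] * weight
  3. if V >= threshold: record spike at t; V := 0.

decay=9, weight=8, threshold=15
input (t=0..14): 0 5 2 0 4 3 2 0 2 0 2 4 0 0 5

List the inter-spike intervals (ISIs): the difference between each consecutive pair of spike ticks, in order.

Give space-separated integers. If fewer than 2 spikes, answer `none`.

t=0: input=0 -> V=0
t=1: input=5 -> V=0 FIRE
t=2: input=2 -> V=0 FIRE
t=3: input=0 -> V=0
t=4: input=4 -> V=0 FIRE
t=5: input=3 -> V=0 FIRE
t=6: input=2 -> V=0 FIRE
t=7: input=0 -> V=0
t=8: input=2 -> V=0 FIRE
t=9: input=0 -> V=0
t=10: input=2 -> V=0 FIRE
t=11: input=4 -> V=0 FIRE
t=12: input=0 -> V=0
t=13: input=0 -> V=0
t=14: input=5 -> V=0 FIRE

Answer: 1 2 1 1 2 2 1 3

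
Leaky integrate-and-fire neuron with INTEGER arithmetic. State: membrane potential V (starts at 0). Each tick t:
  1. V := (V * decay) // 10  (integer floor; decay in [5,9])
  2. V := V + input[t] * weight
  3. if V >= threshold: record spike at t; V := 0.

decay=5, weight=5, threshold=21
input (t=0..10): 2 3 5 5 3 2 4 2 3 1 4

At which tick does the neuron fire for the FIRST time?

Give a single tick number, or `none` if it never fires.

Answer: 2

Derivation:
t=0: input=2 -> V=10
t=1: input=3 -> V=20
t=2: input=5 -> V=0 FIRE
t=3: input=5 -> V=0 FIRE
t=4: input=3 -> V=15
t=5: input=2 -> V=17
t=6: input=4 -> V=0 FIRE
t=7: input=2 -> V=10
t=8: input=3 -> V=20
t=9: input=1 -> V=15
t=10: input=4 -> V=0 FIRE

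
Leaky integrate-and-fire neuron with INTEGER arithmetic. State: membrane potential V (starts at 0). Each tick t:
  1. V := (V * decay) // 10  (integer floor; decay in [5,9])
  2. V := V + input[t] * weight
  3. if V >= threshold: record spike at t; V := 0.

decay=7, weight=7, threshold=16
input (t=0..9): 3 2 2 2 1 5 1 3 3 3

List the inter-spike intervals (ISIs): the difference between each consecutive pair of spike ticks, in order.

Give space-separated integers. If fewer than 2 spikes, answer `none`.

Answer: 2 2 1 2 1 1

Derivation:
t=0: input=3 -> V=0 FIRE
t=1: input=2 -> V=14
t=2: input=2 -> V=0 FIRE
t=3: input=2 -> V=14
t=4: input=1 -> V=0 FIRE
t=5: input=5 -> V=0 FIRE
t=6: input=1 -> V=7
t=7: input=3 -> V=0 FIRE
t=8: input=3 -> V=0 FIRE
t=9: input=3 -> V=0 FIRE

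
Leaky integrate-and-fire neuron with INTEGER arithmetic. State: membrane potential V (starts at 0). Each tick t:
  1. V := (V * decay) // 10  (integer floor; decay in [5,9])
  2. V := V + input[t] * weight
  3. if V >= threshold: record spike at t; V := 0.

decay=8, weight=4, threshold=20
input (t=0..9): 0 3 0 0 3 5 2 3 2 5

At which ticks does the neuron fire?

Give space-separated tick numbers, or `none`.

Answer: 5 8 9

Derivation:
t=0: input=0 -> V=0
t=1: input=3 -> V=12
t=2: input=0 -> V=9
t=3: input=0 -> V=7
t=4: input=3 -> V=17
t=5: input=5 -> V=0 FIRE
t=6: input=2 -> V=8
t=7: input=3 -> V=18
t=8: input=2 -> V=0 FIRE
t=9: input=5 -> V=0 FIRE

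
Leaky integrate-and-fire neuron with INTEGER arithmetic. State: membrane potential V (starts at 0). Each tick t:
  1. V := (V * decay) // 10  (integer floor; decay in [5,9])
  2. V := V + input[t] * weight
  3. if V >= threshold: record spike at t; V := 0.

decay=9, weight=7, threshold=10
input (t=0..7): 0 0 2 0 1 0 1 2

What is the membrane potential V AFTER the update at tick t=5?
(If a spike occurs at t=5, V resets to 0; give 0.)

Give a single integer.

Answer: 6

Derivation:
t=0: input=0 -> V=0
t=1: input=0 -> V=0
t=2: input=2 -> V=0 FIRE
t=3: input=0 -> V=0
t=4: input=1 -> V=7
t=5: input=0 -> V=6
t=6: input=1 -> V=0 FIRE
t=7: input=2 -> V=0 FIRE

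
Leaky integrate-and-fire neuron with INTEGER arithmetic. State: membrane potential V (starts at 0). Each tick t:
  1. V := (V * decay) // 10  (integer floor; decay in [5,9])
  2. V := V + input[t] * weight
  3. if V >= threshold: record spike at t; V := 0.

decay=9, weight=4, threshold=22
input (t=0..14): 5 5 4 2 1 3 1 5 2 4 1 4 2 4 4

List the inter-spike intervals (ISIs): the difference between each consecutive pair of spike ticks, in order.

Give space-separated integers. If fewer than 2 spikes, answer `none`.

Answer: 2 4 2 3 2

Derivation:
t=0: input=5 -> V=20
t=1: input=5 -> V=0 FIRE
t=2: input=4 -> V=16
t=3: input=2 -> V=0 FIRE
t=4: input=1 -> V=4
t=5: input=3 -> V=15
t=6: input=1 -> V=17
t=7: input=5 -> V=0 FIRE
t=8: input=2 -> V=8
t=9: input=4 -> V=0 FIRE
t=10: input=1 -> V=4
t=11: input=4 -> V=19
t=12: input=2 -> V=0 FIRE
t=13: input=4 -> V=16
t=14: input=4 -> V=0 FIRE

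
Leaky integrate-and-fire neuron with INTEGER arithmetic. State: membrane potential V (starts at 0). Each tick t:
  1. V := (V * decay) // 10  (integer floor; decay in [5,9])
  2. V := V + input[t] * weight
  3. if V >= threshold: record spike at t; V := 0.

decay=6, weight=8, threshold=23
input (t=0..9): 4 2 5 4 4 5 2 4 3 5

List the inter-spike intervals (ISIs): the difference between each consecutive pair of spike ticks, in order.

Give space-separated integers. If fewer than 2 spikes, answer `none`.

t=0: input=4 -> V=0 FIRE
t=1: input=2 -> V=16
t=2: input=5 -> V=0 FIRE
t=3: input=4 -> V=0 FIRE
t=4: input=4 -> V=0 FIRE
t=5: input=5 -> V=0 FIRE
t=6: input=2 -> V=16
t=7: input=4 -> V=0 FIRE
t=8: input=3 -> V=0 FIRE
t=9: input=5 -> V=0 FIRE

Answer: 2 1 1 1 2 1 1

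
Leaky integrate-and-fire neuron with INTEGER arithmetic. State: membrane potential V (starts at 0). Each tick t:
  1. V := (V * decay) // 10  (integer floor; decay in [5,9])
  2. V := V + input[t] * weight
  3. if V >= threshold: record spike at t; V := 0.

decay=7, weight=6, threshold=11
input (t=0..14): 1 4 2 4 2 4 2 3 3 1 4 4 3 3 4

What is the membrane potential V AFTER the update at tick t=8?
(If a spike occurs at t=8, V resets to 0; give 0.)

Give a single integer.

t=0: input=1 -> V=6
t=1: input=4 -> V=0 FIRE
t=2: input=2 -> V=0 FIRE
t=3: input=4 -> V=0 FIRE
t=4: input=2 -> V=0 FIRE
t=5: input=4 -> V=0 FIRE
t=6: input=2 -> V=0 FIRE
t=7: input=3 -> V=0 FIRE
t=8: input=3 -> V=0 FIRE
t=9: input=1 -> V=6
t=10: input=4 -> V=0 FIRE
t=11: input=4 -> V=0 FIRE
t=12: input=3 -> V=0 FIRE
t=13: input=3 -> V=0 FIRE
t=14: input=4 -> V=0 FIRE

Answer: 0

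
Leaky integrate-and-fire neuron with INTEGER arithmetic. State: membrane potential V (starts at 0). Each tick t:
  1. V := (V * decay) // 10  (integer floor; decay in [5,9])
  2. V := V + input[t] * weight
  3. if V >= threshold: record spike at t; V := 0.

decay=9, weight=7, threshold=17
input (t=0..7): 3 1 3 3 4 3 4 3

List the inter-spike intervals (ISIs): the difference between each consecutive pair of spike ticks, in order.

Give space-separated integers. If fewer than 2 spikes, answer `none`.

t=0: input=3 -> V=0 FIRE
t=1: input=1 -> V=7
t=2: input=3 -> V=0 FIRE
t=3: input=3 -> V=0 FIRE
t=4: input=4 -> V=0 FIRE
t=5: input=3 -> V=0 FIRE
t=6: input=4 -> V=0 FIRE
t=7: input=3 -> V=0 FIRE

Answer: 2 1 1 1 1 1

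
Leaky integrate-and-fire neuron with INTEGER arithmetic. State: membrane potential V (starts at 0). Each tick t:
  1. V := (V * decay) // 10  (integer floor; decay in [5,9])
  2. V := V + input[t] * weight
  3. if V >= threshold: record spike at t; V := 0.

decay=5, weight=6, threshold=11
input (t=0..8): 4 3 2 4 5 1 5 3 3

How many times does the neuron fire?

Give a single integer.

t=0: input=4 -> V=0 FIRE
t=1: input=3 -> V=0 FIRE
t=2: input=2 -> V=0 FIRE
t=3: input=4 -> V=0 FIRE
t=4: input=5 -> V=0 FIRE
t=5: input=1 -> V=6
t=6: input=5 -> V=0 FIRE
t=7: input=3 -> V=0 FIRE
t=8: input=3 -> V=0 FIRE

Answer: 8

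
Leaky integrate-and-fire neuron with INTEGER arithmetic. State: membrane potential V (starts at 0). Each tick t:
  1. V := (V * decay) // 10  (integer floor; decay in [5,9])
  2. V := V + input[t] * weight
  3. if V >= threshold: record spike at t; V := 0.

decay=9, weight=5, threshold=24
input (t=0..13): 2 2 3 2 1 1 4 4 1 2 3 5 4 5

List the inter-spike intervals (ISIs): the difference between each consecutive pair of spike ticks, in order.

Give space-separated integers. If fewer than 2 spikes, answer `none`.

Answer: 4 3 2 2

Derivation:
t=0: input=2 -> V=10
t=1: input=2 -> V=19
t=2: input=3 -> V=0 FIRE
t=3: input=2 -> V=10
t=4: input=1 -> V=14
t=5: input=1 -> V=17
t=6: input=4 -> V=0 FIRE
t=7: input=4 -> V=20
t=8: input=1 -> V=23
t=9: input=2 -> V=0 FIRE
t=10: input=3 -> V=15
t=11: input=5 -> V=0 FIRE
t=12: input=4 -> V=20
t=13: input=5 -> V=0 FIRE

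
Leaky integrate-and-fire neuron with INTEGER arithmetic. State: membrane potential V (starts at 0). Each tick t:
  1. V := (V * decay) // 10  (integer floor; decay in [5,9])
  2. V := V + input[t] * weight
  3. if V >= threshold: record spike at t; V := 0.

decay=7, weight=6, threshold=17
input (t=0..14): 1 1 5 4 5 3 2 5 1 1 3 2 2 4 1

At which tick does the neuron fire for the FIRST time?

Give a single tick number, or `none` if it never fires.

Answer: 2

Derivation:
t=0: input=1 -> V=6
t=1: input=1 -> V=10
t=2: input=5 -> V=0 FIRE
t=3: input=4 -> V=0 FIRE
t=4: input=5 -> V=0 FIRE
t=5: input=3 -> V=0 FIRE
t=6: input=2 -> V=12
t=7: input=5 -> V=0 FIRE
t=8: input=1 -> V=6
t=9: input=1 -> V=10
t=10: input=3 -> V=0 FIRE
t=11: input=2 -> V=12
t=12: input=2 -> V=0 FIRE
t=13: input=4 -> V=0 FIRE
t=14: input=1 -> V=6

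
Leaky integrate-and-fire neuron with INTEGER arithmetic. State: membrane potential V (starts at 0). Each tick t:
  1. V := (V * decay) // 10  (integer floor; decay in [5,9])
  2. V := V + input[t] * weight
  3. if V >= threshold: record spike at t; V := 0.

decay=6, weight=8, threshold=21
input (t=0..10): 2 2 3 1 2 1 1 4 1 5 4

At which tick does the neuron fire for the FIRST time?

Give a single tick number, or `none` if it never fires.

Answer: 1

Derivation:
t=0: input=2 -> V=16
t=1: input=2 -> V=0 FIRE
t=2: input=3 -> V=0 FIRE
t=3: input=1 -> V=8
t=4: input=2 -> V=20
t=5: input=1 -> V=20
t=6: input=1 -> V=20
t=7: input=4 -> V=0 FIRE
t=8: input=1 -> V=8
t=9: input=5 -> V=0 FIRE
t=10: input=4 -> V=0 FIRE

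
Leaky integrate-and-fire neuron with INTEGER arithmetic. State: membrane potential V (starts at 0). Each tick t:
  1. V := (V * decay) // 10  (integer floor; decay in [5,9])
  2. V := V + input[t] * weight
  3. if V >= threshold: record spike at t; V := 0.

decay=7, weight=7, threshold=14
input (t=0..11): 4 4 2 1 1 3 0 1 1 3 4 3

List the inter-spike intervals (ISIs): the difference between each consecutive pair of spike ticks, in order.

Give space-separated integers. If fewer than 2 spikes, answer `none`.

t=0: input=4 -> V=0 FIRE
t=1: input=4 -> V=0 FIRE
t=2: input=2 -> V=0 FIRE
t=3: input=1 -> V=7
t=4: input=1 -> V=11
t=5: input=3 -> V=0 FIRE
t=6: input=0 -> V=0
t=7: input=1 -> V=7
t=8: input=1 -> V=11
t=9: input=3 -> V=0 FIRE
t=10: input=4 -> V=0 FIRE
t=11: input=3 -> V=0 FIRE

Answer: 1 1 3 4 1 1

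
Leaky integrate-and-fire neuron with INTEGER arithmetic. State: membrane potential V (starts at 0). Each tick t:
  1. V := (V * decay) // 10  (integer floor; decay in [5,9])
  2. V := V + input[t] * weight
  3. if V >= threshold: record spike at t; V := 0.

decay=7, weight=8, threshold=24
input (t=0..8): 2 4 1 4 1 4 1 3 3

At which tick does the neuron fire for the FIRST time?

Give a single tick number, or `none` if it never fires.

t=0: input=2 -> V=16
t=1: input=4 -> V=0 FIRE
t=2: input=1 -> V=8
t=3: input=4 -> V=0 FIRE
t=4: input=1 -> V=8
t=5: input=4 -> V=0 FIRE
t=6: input=1 -> V=8
t=7: input=3 -> V=0 FIRE
t=8: input=3 -> V=0 FIRE

Answer: 1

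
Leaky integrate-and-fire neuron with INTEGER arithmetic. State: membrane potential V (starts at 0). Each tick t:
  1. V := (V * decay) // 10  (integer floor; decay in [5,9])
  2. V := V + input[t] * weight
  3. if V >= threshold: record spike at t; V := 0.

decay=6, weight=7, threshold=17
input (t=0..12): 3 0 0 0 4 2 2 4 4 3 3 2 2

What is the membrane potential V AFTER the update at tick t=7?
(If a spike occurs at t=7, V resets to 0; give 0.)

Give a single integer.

t=0: input=3 -> V=0 FIRE
t=1: input=0 -> V=0
t=2: input=0 -> V=0
t=3: input=0 -> V=0
t=4: input=4 -> V=0 FIRE
t=5: input=2 -> V=14
t=6: input=2 -> V=0 FIRE
t=7: input=4 -> V=0 FIRE
t=8: input=4 -> V=0 FIRE
t=9: input=3 -> V=0 FIRE
t=10: input=3 -> V=0 FIRE
t=11: input=2 -> V=14
t=12: input=2 -> V=0 FIRE

Answer: 0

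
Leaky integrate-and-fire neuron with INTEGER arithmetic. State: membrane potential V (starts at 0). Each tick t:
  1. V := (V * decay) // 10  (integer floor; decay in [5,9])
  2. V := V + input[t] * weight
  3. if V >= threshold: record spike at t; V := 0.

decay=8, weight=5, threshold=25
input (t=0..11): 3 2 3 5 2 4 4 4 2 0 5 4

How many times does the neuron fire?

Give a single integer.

Answer: 5

Derivation:
t=0: input=3 -> V=15
t=1: input=2 -> V=22
t=2: input=3 -> V=0 FIRE
t=3: input=5 -> V=0 FIRE
t=4: input=2 -> V=10
t=5: input=4 -> V=0 FIRE
t=6: input=4 -> V=20
t=7: input=4 -> V=0 FIRE
t=8: input=2 -> V=10
t=9: input=0 -> V=8
t=10: input=5 -> V=0 FIRE
t=11: input=4 -> V=20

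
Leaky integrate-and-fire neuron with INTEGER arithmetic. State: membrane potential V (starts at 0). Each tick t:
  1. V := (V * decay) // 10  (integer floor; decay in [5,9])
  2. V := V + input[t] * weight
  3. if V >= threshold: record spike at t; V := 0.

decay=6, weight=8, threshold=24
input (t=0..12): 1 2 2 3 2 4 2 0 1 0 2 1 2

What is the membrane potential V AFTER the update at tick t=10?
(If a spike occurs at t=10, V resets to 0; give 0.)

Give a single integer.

t=0: input=1 -> V=8
t=1: input=2 -> V=20
t=2: input=2 -> V=0 FIRE
t=3: input=3 -> V=0 FIRE
t=4: input=2 -> V=16
t=5: input=4 -> V=0 FIRE
t=6: input=2 -> V=16
t=7: input=0 -> V=9
t=8: input=1 -> V=13
t=9: input=0 -> V=7
t=10: input=2 -> V=20
t=11: input=1 -> V=20
t=12: input=2 -> V=0 FIRE

Answer: 20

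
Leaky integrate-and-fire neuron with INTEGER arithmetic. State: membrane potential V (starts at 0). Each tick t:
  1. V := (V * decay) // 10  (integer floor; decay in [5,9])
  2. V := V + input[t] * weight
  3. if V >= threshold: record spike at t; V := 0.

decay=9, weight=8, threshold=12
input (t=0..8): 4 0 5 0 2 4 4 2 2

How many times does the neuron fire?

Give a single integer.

Answer: 7

Derivation:
t=0: input=4 -> V=0 FIRE
t=1: input=0 -> V=0
t=2: input=5 -> V=0 FIRE
t=3: input=0 -> V=0
t=4: input=2 -> V=0 FIRE
t=5: input=4 -> V=0 FIRE
t=6: input=4 -> V=0 FIRE
t=7: input=2 -> V=0 FIRE
t=8: input=2 -> V=0 FIRE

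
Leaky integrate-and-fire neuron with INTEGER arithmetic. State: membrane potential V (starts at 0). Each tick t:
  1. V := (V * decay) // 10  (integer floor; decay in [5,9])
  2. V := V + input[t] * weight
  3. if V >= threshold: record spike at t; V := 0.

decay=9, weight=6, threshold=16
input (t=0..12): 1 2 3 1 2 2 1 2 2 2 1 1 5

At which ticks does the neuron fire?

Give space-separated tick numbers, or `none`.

t=0: input=1 -> V=6
t=1: input=2 -> V=0 FIRE
t=2: input=3 -> V=0 FIRE
t=3: input=1 -> V=6
t=4: input=2 -> V=0 FIRE
t=5: input=2 -> V=12
t=6: input=1 -> V=0 FIRE
t=7: input=2 -> V=12
t=8: input=2 -> V=0 FIRE
t=9: input=2 -> V=12
t=10: input=1 -> V=0 FIRE
t=11: input=1 -> V=6
t=12: input=5 -> V=0 FIRE

Answer: 1 2 4 6 8 10 12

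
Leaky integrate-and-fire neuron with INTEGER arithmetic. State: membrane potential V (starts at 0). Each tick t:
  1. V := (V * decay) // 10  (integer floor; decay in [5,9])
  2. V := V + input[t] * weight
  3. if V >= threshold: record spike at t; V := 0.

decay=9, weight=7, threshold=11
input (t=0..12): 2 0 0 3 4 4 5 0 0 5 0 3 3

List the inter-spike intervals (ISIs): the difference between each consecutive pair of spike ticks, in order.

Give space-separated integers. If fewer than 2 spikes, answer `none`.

Answer: 3 1 1 1 3 2 1

Derivation:
t=0: input=2 -> V=0 FIRE
t=1: input=0 -> V=0
t=2: input=0 -> V=0
t=3: input=3 -> V=0 FIRE
t=4: input=4 -> V=0 FIRE
t=5: input=4 -> V=0 FIRE
t=6: input=5 -> V=0 FIRE
t=7: input=0 -> V=0
t=8: input=0 -> V=0
t=9: input=5 -> V=0 FIRE
t=10: input=0 -> V=0
t=11: input=3 -> V=0 FIRE
t=12: input=3 -> V=0 FIRE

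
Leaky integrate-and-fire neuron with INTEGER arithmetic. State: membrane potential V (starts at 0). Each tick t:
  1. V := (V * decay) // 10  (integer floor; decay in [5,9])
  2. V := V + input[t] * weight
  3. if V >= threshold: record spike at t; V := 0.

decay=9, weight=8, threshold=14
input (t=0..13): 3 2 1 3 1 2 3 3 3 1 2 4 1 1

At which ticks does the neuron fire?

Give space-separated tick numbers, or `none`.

Answer: 0 1 3 5 6 7 8 10 11 13

Derivation:
t=0: input=3 -> V=0 FIRE
t=1: input=2 -> V=0 FIRE
t=2: input=1 -> V=8
t=3: input=3 -> V=0 FIRE
t=4: input=1 -> V=8
t=5: input=2 -> V=0 FIRE
t=6: input=3 -> V=0 FIRE
t=7: input=3 -> V=0 FIRE
t=8: input=3 -> V=0 FIRE
t=9: input=1 -> V=8
t=10: input=2 -> V=0 FIRE
t=11: input=4 -> V=0 FIRE
t=12: input=1 -> V=8
t=13: input=1 -> V=0 FIRE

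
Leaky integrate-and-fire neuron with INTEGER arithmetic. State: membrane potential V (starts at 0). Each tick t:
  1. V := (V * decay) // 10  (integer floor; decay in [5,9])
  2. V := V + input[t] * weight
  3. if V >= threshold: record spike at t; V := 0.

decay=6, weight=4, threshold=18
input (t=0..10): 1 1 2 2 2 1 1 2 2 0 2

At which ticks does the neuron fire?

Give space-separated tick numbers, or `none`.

Answer: none

Derivation:
t=0: input=1 -> V=4
t=1: input=1 -> V=6
t=2: input=2 -> V=11
t=3: input=2 -> V=14
t=4: input=2 -> V=16
t=5: input=1 -> V=13
t=6: input=1 -> V=11
t=7: input=2 -> V=14
t=8: input=2 -> V=16
t=9: input=0 -> V=9
t=10: input=2 -> V=13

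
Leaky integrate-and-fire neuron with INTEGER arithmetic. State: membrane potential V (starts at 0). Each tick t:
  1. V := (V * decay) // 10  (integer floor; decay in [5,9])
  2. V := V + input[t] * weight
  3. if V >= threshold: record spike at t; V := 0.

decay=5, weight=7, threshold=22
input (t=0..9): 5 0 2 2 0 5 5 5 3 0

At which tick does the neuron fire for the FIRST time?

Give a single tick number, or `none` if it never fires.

t=0: input=5 -> V=0 FIRE
t=1: input=0 -> V=0
t=2: input=2 -> V=14
t=3: input=2 -> V=21
t=4: input=0 -> V=10
t=5: input=5 -> V=0 FIRE
t=6: input=5 -> V=0 FIRE
t=7: input=5 -> V=0 FIRE
t=8: input=3 -> V=21
t=9: input=0 -> V=10

Answer: 0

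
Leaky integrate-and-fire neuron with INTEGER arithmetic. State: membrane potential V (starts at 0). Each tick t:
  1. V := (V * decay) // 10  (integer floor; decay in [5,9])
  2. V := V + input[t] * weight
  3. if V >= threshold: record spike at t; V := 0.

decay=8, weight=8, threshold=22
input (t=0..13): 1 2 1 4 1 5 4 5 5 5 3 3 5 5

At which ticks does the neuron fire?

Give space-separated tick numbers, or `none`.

t=0: input=1 -> V=8
t=1: input=2 -> V=0 FIRE
t=2: input=1 -> V=8
t=3: input=4 -> V=0 FIRE
t=4: input=1 -> V=8
t=5: input=5 -> V=0 FIRE
t=6: input=4 -> V=0 FIRE
t=7: input=5 -> V=0 FIRE
t=8: input=5 -> V=0 FIRE
t=9: input=5 -> V=0 FIRE
t=10: input=3 -> V=0 FIRE
t=11: input=3 -> V=0 FIRE
t=12: input=5 -> V=0 FIRE
t=13: input=5 -> V=0 FIRE

Answer: 1 3 5 6 7 8 9 10 11 12 13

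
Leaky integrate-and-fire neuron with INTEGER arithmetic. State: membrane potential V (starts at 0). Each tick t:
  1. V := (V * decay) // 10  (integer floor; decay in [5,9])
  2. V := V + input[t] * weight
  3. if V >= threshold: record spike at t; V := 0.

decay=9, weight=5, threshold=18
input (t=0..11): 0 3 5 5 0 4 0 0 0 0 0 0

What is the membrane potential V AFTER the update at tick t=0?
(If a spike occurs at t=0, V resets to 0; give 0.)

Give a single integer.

t=0: input=0 -> V=0
t=1: input=3 -> V=15
t=2: input=5 -> V=0 FIRE
t=3: input=5 -> V=0 FIRE
t=4: input=0 -> V=0
t=5: input=4 -> V=0 FIRE
t=6: input=0 -> V=0
t=7: input=0 -> V=0
t=8: input=0 -> V=0
t=9: input=0 -> V=0
t=10: input=0 -> V=0
t=11: input=0 -> V=0

Answer: 0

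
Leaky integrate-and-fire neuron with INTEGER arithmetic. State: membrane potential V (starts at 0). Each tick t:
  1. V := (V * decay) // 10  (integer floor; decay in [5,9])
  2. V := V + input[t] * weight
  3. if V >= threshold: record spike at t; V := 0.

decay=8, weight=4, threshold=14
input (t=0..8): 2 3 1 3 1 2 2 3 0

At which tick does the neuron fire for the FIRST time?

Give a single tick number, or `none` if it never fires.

t=0: input=2 -> V=8
t=1: input=3 -> V=0 FIRE
t=2: input=1 -> V=4
t=3: input=3 -> V=0 FIRE
t=4: input=1 -> V=4
t=5: input=2 -> V=11
t=6: input=2 -> V=0 FIRE
t=7: input=3 -> V=12
t=8: input=0 -> V=9

Answer: 1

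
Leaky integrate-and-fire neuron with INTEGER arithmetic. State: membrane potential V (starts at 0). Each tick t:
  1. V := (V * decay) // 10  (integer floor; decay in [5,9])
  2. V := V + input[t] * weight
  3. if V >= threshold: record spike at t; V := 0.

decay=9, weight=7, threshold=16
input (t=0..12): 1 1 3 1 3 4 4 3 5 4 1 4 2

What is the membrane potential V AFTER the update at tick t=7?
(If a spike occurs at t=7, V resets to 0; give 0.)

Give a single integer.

Answer: 0

Derivation:
t=0: input=1 -> V=7
t=1: input=1 -> V=13
t=2: input=3 -> V=0 FIRE
t=3: input=1 -> V=7
t=4: input=3 -> V=0 FIRE
t=5: input=4 -> V=0 FIRE
t=6: input=4 -> V=0 FIRE
t=7: input=3 -> V=0 FIRE
t=8: input=5 -> V=0 FIRE
t=9: input=4 -> V=0 FIRE
t=10: input=1 -> V=7
t=11: input=4 -> V=0 FIRE
t=12: input=2 -> V=14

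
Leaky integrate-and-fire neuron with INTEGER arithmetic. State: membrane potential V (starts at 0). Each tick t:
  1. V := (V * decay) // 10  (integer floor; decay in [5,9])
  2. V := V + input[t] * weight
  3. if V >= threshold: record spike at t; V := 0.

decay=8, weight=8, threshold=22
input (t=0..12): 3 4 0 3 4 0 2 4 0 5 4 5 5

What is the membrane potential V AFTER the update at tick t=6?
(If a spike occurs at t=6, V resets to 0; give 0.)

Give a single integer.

t=0: input=3 -> V=0 FIRE
t=1: input=4 -> V=0 FIRE
t=2: input=0 -> V=0
t=3: input=3 -> V=0 FIRE
t=4: input=4 -> V=0 FIRE
t=5: input=0 -> V=0
t=6: input=2 -> V=16
t=7: input=4 -> V=0 FIRE
t=8: input=0 -> V=0
t=9: input=5 -> V=0 FIRE
t=10: input=4 -> V=0 FIRE
t=11: input=5 -> V=0 FIRE
t=12: input=5 -> V=0 FIRE

Answer: 16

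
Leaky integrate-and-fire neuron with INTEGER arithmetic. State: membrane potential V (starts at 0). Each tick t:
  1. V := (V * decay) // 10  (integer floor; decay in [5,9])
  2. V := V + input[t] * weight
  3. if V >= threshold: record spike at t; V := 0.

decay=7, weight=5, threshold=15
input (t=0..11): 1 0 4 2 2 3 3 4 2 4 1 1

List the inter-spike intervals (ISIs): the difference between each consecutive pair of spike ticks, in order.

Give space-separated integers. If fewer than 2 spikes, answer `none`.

t=0: input=1 -> V=5
t=1: input=0 -> V=3
t=2: input=4 -> V=0 FIRE
t=3: input=2 -> V=10
t=4: input=2 -> V=0 FIRE
t=5: input=3 -> V=0 FIRE
t=6: input=3 -> V=0 FIRE
t=7: input=4 -> V=0 FIRE
t=8: input=2 -> V=10
t=9: input=4 -> V=0 FIRE
t=10: input=1 -> V=5
t=11: input=1 -> V=8

Answer: 2 1 1 1 2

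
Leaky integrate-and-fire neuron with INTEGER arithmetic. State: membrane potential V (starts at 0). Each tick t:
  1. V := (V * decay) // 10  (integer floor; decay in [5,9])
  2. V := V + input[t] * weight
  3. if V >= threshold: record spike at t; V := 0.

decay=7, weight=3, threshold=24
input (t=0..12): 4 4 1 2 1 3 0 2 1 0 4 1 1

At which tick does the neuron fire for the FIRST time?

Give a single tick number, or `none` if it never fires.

t=0: input=4 -> V=12
t=1: input=4 -> V=20
t=2: input=1 -> V=17
t=3: input=2 -> V=17
t=4: input=1 -> V=14
t=5: input=3 -> V=18
t=6: input=0 -> V=12
t=7: input=2 -> V=14
t=8: input=1 -> V=12
t=9: input=0 -> V=8
t=10: input=4 -> V=17
t=11: input=1 -> V=14
t=12: input=1 -> V=12

Answer: none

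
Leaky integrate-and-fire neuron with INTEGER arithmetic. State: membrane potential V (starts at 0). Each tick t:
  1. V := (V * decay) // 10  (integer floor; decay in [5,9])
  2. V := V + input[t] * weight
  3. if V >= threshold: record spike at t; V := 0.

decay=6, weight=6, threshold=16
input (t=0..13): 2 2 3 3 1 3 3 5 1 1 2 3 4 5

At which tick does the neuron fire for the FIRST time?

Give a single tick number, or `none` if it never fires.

Answer: 1

Derivation:
t=0: input=2 -> V=12
t=1: input=2 -> V=0 FIRE
t=2: input=3 -> V=0 FIRE
t=3: input=3 -> V=0 FIRE
t=4: input=1 -> V=6
t=5: input=3 -> V=0 FIRE
t=6: input=3 -> V=0 FIRE
t=7: input=5 -> V=0 FIRE
t=8: input=1 -> V=6
t=9: input=1 -> V=9
t=10: input=2 -> V=0 FIRE
t=11: input=3 -> V=0 FIRE
t=12: input=4 -> V=0 FIRE
t=13: input=5 -> V=0 FIRE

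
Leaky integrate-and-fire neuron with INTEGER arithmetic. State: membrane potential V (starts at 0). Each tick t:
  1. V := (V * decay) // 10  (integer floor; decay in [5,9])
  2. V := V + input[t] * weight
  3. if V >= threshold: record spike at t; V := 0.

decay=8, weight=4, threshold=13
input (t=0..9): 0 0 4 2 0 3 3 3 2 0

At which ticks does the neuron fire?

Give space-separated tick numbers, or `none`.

Answer: 2 5 7

Derivation:
t=0: input=0 -> V=0
t=1: input=0 -> V=0
t=2: input=4 -> V=0 FIRE
t=3: input=2 -> V=8
t=4: input=0 -> V=6
t=5: input=3 -> V=0 FIRE
t=6: input=3 -> V=12
t=7: input=3 -> V=0 FIRE
t=8: input=2 -> V=8
t=9: input=0 -> V=6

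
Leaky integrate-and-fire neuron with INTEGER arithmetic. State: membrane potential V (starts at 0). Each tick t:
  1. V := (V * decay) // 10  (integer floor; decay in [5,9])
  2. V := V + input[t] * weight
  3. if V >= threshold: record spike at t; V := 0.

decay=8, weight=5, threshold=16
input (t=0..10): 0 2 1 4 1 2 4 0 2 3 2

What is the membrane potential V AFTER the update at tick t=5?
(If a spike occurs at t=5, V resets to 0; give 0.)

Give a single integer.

t=0: input=0 -> V=0
t=1: input=2 -> V=10
t=2: input=1 -> V=13
t=3: input=4 -> V=0 FIRE
t=4: input=1 -> V=5
t=5: input=2 -> V=14
t=6: input=4 -> V=0 FIRE
t=7: input=0 -> V=0
t=8: input=2 -> V=10
t=9: input=3 -> V=0 FIRE
t=10: input=2 -> V=10

Answer: 14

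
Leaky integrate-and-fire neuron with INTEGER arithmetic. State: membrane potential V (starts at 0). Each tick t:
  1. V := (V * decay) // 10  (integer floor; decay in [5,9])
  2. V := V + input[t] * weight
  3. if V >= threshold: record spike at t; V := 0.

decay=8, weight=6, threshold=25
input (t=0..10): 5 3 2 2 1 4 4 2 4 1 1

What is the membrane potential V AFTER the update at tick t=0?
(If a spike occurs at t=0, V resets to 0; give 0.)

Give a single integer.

t=0: input=5 -> V=0 FIRE
t=1: input=3 -> V=18
t=2: input=2 -> V=0 FIRE
t=3: input=2 -> V=12
t=4: input=1 -> V=15
t=5: input=4 -> V=0 FIRE
t=6: input=4 -> V=24
t=7: input=2 -> V=0 FIRE
t=8: input=4 -> V=24
t=9: input=1 -> V=0 FIRE
t=10: input=1 -> V=6

Answer: 0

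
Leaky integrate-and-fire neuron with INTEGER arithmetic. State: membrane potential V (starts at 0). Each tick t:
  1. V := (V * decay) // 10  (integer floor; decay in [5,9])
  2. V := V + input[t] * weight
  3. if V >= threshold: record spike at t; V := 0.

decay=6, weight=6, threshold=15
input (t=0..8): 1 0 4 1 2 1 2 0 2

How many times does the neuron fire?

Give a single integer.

Answer: 3

Derivation:
t=0: input=1 -> V=6
t=1: input=0 -> V=3
t=2: input=4 -> V=0 FIRE
t=3: input=1 -> V=6
t=4: input=2 -> V=0 FIRE
t=5: input=1 -> V=6
t=6: input=2 -> V=0 FIRE
t=7: input=0 -> V=0
t=8: input=2 -> V=12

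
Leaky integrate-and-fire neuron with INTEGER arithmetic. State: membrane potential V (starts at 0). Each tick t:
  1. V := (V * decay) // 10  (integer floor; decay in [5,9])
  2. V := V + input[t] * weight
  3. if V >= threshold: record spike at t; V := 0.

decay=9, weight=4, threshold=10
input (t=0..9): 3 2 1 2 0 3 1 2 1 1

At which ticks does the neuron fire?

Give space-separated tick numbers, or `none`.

t=0: input=3 -> V=0 FIRE
t=1: input=2 -> V=8
t=2: input=1 -> V=0 FIRE
t=3: input=2 -> V=8
t=4: input=0 -> V=7
t=5: input=3 -> V=0 FIRE
t=6: input=1 -> V=4
t=7: input=2 -> V=0 FIRE
t=8: input=1 -> V=4
t=9: input=1 -> V=7

Answer: 0 2 5 7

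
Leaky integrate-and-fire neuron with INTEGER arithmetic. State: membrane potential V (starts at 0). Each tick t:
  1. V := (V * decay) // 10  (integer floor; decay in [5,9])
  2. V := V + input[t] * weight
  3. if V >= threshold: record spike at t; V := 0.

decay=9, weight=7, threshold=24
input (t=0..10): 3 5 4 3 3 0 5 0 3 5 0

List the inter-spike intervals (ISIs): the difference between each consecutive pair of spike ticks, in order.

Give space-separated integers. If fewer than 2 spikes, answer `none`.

t=0: input=3 -> V=21
t=1: input=5 -> V=0 FIRE
t=2: input=4 -> V=0 FIRE
t=3: input=3 -> V=21
t=4: input=3 -> V=0 FIRE
t=5: input=0 -> V=0
t=6: input=5 -> V=0 FIRE
t=7: input=0 -> V=0
t=8: input=3 -> V=21
t=9: input=5 -> V=0 FIRE
t=10: input=0 -> V=0

Answer: 1 2 2 3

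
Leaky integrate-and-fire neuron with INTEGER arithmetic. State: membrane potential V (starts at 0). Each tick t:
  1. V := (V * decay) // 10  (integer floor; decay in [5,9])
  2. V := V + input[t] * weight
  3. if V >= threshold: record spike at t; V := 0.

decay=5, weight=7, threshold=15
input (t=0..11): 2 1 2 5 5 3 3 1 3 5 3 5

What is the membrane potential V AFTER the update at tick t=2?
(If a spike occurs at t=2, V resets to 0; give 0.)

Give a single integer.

Answer: 0

Derivation:
t=0: input=2 -> V=14
t=1: input=1 -> V=14
t=2: input=2 -> V=0 FIRE
t=3: input=5 -> V=0 FIRE
t=4: input=5 -> V=0 FIRE
t=5: input=3 -> V=0 FIRE
t=6: input=3 -> V=0 FIRE
t=7: input=1 -> V=7
t=8: input=3 -> V=0 FIRE
t=9: input=5 -> V=0 FIRE
t=10: input=3 -> V=0 FIRE
t=11: input=5 -> V=0 FIRE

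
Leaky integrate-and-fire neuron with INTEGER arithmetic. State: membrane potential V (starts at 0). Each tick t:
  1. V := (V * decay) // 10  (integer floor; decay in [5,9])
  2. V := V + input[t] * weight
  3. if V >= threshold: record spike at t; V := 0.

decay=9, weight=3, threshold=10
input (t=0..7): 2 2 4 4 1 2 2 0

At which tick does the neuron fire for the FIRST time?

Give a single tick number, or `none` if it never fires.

t=0: input=2 -> V=6
t=1: input=2 -> V=0 FIRE
t=2: input=4 -> V=0 FIRE
t=3: input=4 -> V=0 FIRE
t=4: input=1 -> V=3
t=5: input=2 -> V=8
t=6: input=2 -> V=0 FIRE
t=7: input=0 -> V=0

Answer: 1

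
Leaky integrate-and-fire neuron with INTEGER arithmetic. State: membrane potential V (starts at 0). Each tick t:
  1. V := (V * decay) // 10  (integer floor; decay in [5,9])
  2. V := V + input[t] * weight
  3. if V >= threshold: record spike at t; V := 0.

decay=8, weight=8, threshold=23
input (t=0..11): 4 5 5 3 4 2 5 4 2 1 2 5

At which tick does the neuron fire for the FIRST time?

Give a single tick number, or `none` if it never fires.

Answer: 0

Derivation:
t=0: input=4 -> V=0 FIRE
t=1: input=5 -> V=0 FIRE
t=2: input=5 -> V=0 FIRE
t=3: input=3 -> V=0 FIRE
t=4: input=4 -> V=0 FIRE
t=5: input=2 -> V=16
t=6: input=5 -> V=0 FIRE
t=7: input=4 -> V=0 FIRE
t=8: input=2 -> V=16
t=9: input=1 -> V=20
t=10: input=2 -> V=0 FIRE
t=11: input=5 -> V=0 FIRE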